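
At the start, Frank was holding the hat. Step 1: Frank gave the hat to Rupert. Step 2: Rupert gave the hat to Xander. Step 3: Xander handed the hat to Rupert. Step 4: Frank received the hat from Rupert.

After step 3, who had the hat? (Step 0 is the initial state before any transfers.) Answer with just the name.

Tracking the hat holder through step 3:
After step 0 (start): Frank
After step 1: Rupert
After step 2: Xander
After step 3: Rupert

At step 3, the holder is Rupert.

Answer: Rupert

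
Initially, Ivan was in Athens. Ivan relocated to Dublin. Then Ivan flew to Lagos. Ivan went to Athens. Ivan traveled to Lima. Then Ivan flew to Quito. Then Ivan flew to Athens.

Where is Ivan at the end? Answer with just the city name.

Tracking Ivan's location:
Start: Ivan is in Athens.
After move 1: Athens -> Dublin. Ivan is in Dublin.
After move 2: Dublin -> Lagos. Ivan is in Lagos.
After move 3: Lagos -> Athens. Ivan is in Athens.
After move 4: Athens -> Lima. Ivan is in Lima.
After move 5: Lima -> Quito. Ivan is in Quito.
After move 6: Quito -> Athens. Ivan is in Athens.

Answer: Athens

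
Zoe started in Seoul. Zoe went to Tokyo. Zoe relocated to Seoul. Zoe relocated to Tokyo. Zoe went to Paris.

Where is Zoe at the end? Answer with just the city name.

Answer: Paris

Derivation:
Tracking Zoe's location:
Start: Zoe is in Seoul.
After move 1: Seoul -> Tokyo. Zoe is in Tokyo.
After move 2: Tokyo -> Seoul. Zoe is in Seoul.
After move 3: Seoul -> Tokyo. Zoe is in Tokyo.
After move 4: Tokyo -> Paris. Zoe is in Paris.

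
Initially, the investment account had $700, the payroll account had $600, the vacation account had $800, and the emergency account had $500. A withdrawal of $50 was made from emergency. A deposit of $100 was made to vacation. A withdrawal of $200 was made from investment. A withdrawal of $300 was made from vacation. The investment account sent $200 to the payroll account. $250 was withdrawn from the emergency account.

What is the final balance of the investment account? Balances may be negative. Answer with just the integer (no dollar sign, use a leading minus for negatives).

Tracking account balances step by step:
Start: investment=700, payroll=600, vacation=800, emergency=500
Event 1 (withdraw 50 from emergency): emergency: 500 - 50 = 450. Balances: investment=700, payroll=600, vacation=800, emergency=450
Event 2 (deposit 100 to vacation): vacation: 800 + 100 = 900. Balances: investment=700, payroll=600, vacation=900, emergency=450
Event 3 (withdraw 200 from investment): investment: 700 - 200 = 500. Balances: investment=500, payroll=600, vacation=900, emergency=450
Event 4 (withdraw 300 from vacation): vacation: 900 - 300 = 600. Balances: investment=500, payroll=600, vacation=600, emergency=450
Event 5 (transfer 200 investment -> payroll): investment: 500 - 200 = 300, payroll: 600 + 200 = 800. Balances: investment=300, payroll=800, vacation=600, emergency=450
Event 6 (withdraw 250 from emergency): emergency: 450 - 250 = 200. Balances: investment=300, payroll=800, vacation=600, emergency=200

Final balance of investment: 300

Answer: 300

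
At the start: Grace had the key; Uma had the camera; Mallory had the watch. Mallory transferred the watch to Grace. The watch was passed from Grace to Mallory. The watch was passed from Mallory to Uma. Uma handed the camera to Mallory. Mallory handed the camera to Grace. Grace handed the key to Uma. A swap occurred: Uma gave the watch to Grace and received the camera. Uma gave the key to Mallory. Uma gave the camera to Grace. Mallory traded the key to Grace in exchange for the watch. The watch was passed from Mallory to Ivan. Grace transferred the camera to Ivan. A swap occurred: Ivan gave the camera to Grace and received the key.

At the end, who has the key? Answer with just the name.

Answer: Ivan

Derivation:
Tracking all object holders:
Start: key:Grace, camera:Uma, watch:Mallory
Event 1 (give watch: Mallory -> Grace). State: key:Grace, camera:Uma, watch:Grace
Event 2 (give watch: Grace -> Mallory). State: key:Grace, camera:Uma, watch:Mallory
Event 3 (give watch: Mallory -> Uma). State: key:Grace, camera:Uma, watch:Uma
Event 4 (give camera: Uma -> Mallory). State: key:Grace, camera:Mallory, watch:Uma
Event 5 (give camera: Mallory -> Grace). State: key:Grace, camera:Grace, watch:Uma
Event 6 (give key: Grace -> Uma). State: key:Uma, camera:Grace, watch:Uma
Event 7 (swap watch<->camera: now watch:Grace, camera:Uma). State: key:Uma, camera:Uma, watch:Grace
Event 8 (give key: Uma -> Mallory). State: key:Mallory, camera:Uma, watch:Grace
Event 9 (give camera: Uma -> Grace). State: key:Mallory, camera:Grace, watch:Grace
Event 10 (swap key<->watch: now key:Grace, watch:Mallory). State: key:Grace, camera:Grace, watch:Mallory
Event 11 (give watch: Mallory -> Ivan). State: key:Grace, camera:Grace, watch:Ivan
Event 12 (give camera: Grace -> Ivan). State: key:Grace, camera:Ivan, watch:Ivan
Event 13 (swap camera<->key: now camera:Grace, key:Ivan). State: key:Ivan, camera:Grace, watch:Ivan

Final state: key:Ivan, camera:Grace, watch:Ivan
The key is held by Ivan.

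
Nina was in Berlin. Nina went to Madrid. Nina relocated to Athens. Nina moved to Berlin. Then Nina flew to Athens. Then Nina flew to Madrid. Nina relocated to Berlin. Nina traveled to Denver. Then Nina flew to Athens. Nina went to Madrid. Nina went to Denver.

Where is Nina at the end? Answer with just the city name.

Answer: Denver

Derivation:
Tracking Nina's location:
Start: Nina is in Berlin.
After move 1: Berlin -> Madrid. Nina is in Madrid.
After move 2: Madrid -> Athens. Nina is in Athens.
After move 3: Athens -> Berlin. Nina is in Berlin.
After move 4: Berlin -> Athens. Nina is in Athens.
After move 5: Athens -> Madrid. Nina is in Madrid.
After move 6: Madrid -> Berlin. Nina is in Berlin.
After move 7: Berlin -> Denver. Nina is in Denver.
After move 8: Denver -> Athens. Nina is in Athens.
After move 9: Athens -> Madrid. Nina is in Madrid.
After move 10: Madrid -> Denver. Nina is in Denver.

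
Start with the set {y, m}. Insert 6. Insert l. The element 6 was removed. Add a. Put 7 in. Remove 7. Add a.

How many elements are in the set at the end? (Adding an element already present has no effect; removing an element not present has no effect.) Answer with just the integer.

Tracking the set through each operation:
Start: {m, y}
Event 1 (add 6): added. Set: {6, m, y}
Event 2 (add l): added. Set: {6, l, m, y}
Event 3 (remove 6): removed. Set: {l, m, y}
Event 4 (add a): added. Set: {a, l, m, y}
Event 5 (add 7): added. Set: {7, a, l, m, y}
Event 6 (remove 7): removed. Set: {a, l, m, y}
Event 7 (add a): already present, no change. Set: {a, l, m, y}

Final set: {a, l, m, y} (size 4)

Answer: 4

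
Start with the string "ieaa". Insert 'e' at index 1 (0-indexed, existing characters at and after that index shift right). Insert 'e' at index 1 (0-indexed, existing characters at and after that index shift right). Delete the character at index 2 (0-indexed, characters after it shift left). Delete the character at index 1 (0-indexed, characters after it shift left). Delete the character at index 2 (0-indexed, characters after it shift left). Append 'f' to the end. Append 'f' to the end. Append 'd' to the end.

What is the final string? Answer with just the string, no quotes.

Answer: ieaffd

Derivation:
Applying each edit step by step:
Start: "ieaa"
Op 1 (insert 'e' at idx 1): "ieaa" -> "ieeaa"
Op 2 (insert 'e' at idx 1): "ieeaa" -> "ieeeaa"
Op 3 (delete idx 2 = 'e'): "ieeeaa" -> "ieeaa"
Op 4 (delete idx 1 = 'e'): "ieeaa" -> "ieaa"
Op 5 (delete idx 2 = 'a'): "ieaa" -> "iea"
Op 6 (append 'f'): "iea" -> "ieaf"
Op 7 (append 'f'): "ieaf" -> "ieaff"
Op 8 (append 'd'): "ieaff" -> "ieaffd"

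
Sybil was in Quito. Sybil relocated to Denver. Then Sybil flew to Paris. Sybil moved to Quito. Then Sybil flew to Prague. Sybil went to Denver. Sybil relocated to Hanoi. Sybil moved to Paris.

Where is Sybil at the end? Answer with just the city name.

Answer: Paris

Derivation:
Tracking Sybil's location:
Start: Sybil is in Quito.
After move 1: Quito -> Denver. Sybil is in Denver.
After move 2: Denver -> Paris. Sybil is in Paris.
After move 3: Paris -> Quito. Sybil is in Quito.
After move 4: Quito -> Prague. Sybil is in Prague.
After move 5: Prague -> Denver. Sybil is in Denver.
After move 6: Denver -> Hanoi. Sybil is in Hanoi.
After move 7: Hanoi -> Paris. Sybil is in Paris.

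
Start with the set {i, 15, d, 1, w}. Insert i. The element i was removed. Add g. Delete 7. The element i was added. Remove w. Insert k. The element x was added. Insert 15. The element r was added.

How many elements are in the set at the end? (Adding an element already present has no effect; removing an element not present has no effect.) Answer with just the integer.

Answer: 8

Derivation:
Tracking the set through each operation:
Start: {1, 15, d, i, w}
Event 1 (add i): already present, no change. Set: {1, 15, d, i, w}
Event 2 (remove i): removed. Set: {1, 15, d, w}
Event 3 (add g): added. Set: {1, 15, d, g, w}
Event 4 (remove 7): not present, no change. Set: {1, 15, d, g, w}
Event 5 (add i): added. Set: {1, 15, d, g, i, w}
Event 6 (remove w): removed. Set: {1, 15, d, g, i}
Event 7 (add k): added. Set: {1, 15, d, g, i, k}
Event 8 (add x): added. Set: {1, 15, d, g, i, k, x}
Event 9 (add 15): already present, no change. Set: {1, 15, d, g, i, k, x}
Event 10 (add r): added. Set: {1, 15, d, g, i, k, r, x}

Final set: {1, 15, d, g, i, k, r, x} (size 8)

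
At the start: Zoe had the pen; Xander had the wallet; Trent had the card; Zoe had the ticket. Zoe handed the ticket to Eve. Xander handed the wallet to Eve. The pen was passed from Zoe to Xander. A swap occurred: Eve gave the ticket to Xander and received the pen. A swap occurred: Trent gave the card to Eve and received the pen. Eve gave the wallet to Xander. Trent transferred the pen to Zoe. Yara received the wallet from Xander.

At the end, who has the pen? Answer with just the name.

Answer: Zoe

Derivation:
Tracking all object holders:
Start: pen:Zoe, wallet:Xander, card:Trent, ticket:Zoe
Event 1 (give ticket: Zoe -> Eve). State: pen:Zoe, wallet:Xander, card:Trent, ticket:Eve
Event 2 (give wallet: Xander -> Eve). State: pen:Zoe, wallet:Eve, card:Trent, ticket:Eve
Event 3 (give pen: Zoe -> Xander). State: pen:Xander, wallet:Eve, card:Trent, ticket:Eve
Event 4 (swap ticket<->pen: now ticket:Xander, pen:Eve). State: pen:Eve, wallet:Eve, card:Trent, ticket:Xander
Event 5 (swap card<->pen: now card:Eve, pen:Trent). State: pen:Trent, wallet:Eve, card:Eve, ticket:Xander
Event 6 (give wallet: Eve -> Xander). State: pen:Trent, wallet:Xander, card:Eve, ticket:Xander
Event 7 (give pen: Trent -> Zoe). State: pen:Zoe, wallet:Xander, card:Eve, ticket:Xander
Event 8 (give wallet: Xander -> Yara). State: pen:Zoe, wallet:Yara, card:Eve, ticket:Xander

Final state: pen:Zoe, wallet:Yara, card:Eve, ticket:Xander
The pen is held by Zoe.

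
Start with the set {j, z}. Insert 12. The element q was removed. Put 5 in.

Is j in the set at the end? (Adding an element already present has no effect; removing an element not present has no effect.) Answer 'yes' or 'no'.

Tracking the set through each operation:
Start: {j, z}
Event 1 (add 12): added. Set: {12, j, z}
Event 2 (remove q): not present, no change. Set: {12, j, z}
Event 3 (add 5): added. Set: {12, 5, j, z}

Final set: {12, 5, j, z} (size 4)
j is in the final set.

Answer: yes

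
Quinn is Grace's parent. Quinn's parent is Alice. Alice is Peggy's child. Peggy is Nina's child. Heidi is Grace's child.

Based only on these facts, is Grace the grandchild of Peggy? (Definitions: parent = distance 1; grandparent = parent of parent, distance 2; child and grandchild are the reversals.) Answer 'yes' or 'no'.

Answer: no

Derivation:
Reconstructing the parent chain from the given facts:
  Nina -> Peggy -> Alice -> Quinn -> Grace -> Heidi
(each arrow means 'parent of the next')
Positions in the chain (0 = top):
  position of Nina: 0
  position of Peggy: 1
  position of Alice: 2
  position of Quinn: 3
  position of Grace: 4
  position of Heidi: 5

Grace is at position 4, Peggy is at position 1; signed distance (j - i) = -3.
'grandchild' requires j - i = -2. Actual distance is -3, so the relation does NOT hold.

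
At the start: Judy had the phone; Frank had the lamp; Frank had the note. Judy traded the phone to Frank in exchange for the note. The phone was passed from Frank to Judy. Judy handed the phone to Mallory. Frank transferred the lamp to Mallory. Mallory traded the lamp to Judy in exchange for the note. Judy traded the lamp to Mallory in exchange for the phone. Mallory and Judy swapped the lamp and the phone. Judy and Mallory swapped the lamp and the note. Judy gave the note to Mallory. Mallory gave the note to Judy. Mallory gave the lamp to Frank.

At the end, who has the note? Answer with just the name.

Tracking all object holders:
Start: phone:Judy, lamp:Frank, note:Frank
Event 1 (swap phone<->note: now phone:Frank, note:Judy). State: phone:Frank, lamp:Frank, note:Judy
Event 2 (give phone: Frank -> Judy). State: phone:Judy, lamp:Frank, note:Judy
Event 3 (give phone: Judy -> Mallory). State: phone:Mallory, lamp:Frank, note:Judy
Event 4 (give lamp: Frank -> Mallory). State: phone:Mallory, lamp:Mallory, note:Judy
Event 5 (swap lamp<->note: now lamp:Judy, note:Mallory). State: phone:Mallory, lamp:Judy, note:Mallory
Event 6 (swap lamp<->phone: now lamp:Mallory, phone:Judy). State: phone:Judy, lamp:Mallory, note:Mallory
Event 7 (swap lamp<->phone: now lamp:Judy, phone:Mallory). State: phone:Mallory, lamp:Judy, note:Mallory
Event 8 (swap lamp<->note: now lamp:Mallory, note:Judy). State: phone:Mallory, lamp:Mallory, note:Judy
Event 9 (give note: Judy -> Mallory). State: phone:Mallory, lamp:Mallory, note:Mallory
Event 10 (give note: Mallory -> Judy). State: phone:Mallory, lamp:Mallory, note:Judy
Event 11 (give lamp: Mallory -> Frank). State: phone:Mallory, lamp:Frank, note:Judy

Final state: phone:Mallory, lamp:Frank, note:Judy
The note is held by Judy.

Answer: Judy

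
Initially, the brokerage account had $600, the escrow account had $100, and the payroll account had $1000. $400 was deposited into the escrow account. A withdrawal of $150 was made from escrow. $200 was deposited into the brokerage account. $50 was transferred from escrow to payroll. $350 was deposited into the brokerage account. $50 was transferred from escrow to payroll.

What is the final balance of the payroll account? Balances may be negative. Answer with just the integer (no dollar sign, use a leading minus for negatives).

Answer: 1100

Derivation:
Tracking account balances step by step:
Start: brokerage=600, escrow=100, payroll=1000
Event 1 (deposit 400 to escrow): escrow: 100 + 400 = 500. Balances: brokerage=600, escrow=500, payroll=1000
Event 2 (withdraw 150 from escrow): escrow: 500 - 150 = 350. Balances: brokerage=600, escrow=350, payroll=1000
Event 3 (deposit 200 to brokerage): brokerage: 600 + 200 = 800. Balances: brokerage=800, escrow=350, payroll=1000
Event 4 (transfer 50 escrow -> payroll): escrow: 350 - 50 = 300, payroll: 1000 + 50 = 1050. Balances: brokerage=800, escrow=300, payroll=1050
Event 5 (deposit 350 to brokerage): brokerage: 800 + 350 = 1150. Balances: brokerage=1150, escrow=300, payroll=1050
Event 6 (transfer 50 escrow -> payroll): escrow: 300 - 50 = 250, payroll: 1050 + 50 = 1100. Balances: brokerage=1150, escrow=250, payroll=1100

Final balance of payroll: 1100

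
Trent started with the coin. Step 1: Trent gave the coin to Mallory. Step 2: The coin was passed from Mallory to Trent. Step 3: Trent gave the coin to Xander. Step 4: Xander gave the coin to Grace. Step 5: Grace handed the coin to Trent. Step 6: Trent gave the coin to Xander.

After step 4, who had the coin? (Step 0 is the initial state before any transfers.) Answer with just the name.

Tracking the coin holder through step 4:
After step 0 (start): Trent
After step 1: Mallory
After step 2: Trent
After step 3: Xander
After step 4: Grace

At step 4, the holder is Grace.

Answer: Grace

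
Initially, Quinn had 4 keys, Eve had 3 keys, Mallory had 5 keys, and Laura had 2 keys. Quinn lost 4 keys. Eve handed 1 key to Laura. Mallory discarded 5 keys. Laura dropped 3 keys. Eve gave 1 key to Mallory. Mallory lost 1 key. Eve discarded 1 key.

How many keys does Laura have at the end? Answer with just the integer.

Answer: 0

Derivation:
Tracking counts step by step:
Start: Quinn=4, Eve=3, Mallory=5, Laura=2
Event 1 (Quinn -4): Quinn: 4 -> 0. State: Quinn=0, Eve=3, Mallory=5, Laura=2
Event 2 (Eve -> Laura, 1): Eve: 3 -> 2, Laura: 2 -> 3. State: Quinn=0, Eve=2, Mallory=5, Laura=3
Event 3 (Mallory -5): Mallory: 5 -> 0. State: Quinn=0, Eve=2, Mallory=0, Laura=3
Event 4 (Laura -3): Laura: 3 -> 0. State: Quinn=0, Eve=2, Mallory=0, Laura=0
Event 5 (Eve -> Mallory, 1): Eve: 2 -> 1, Mallory: 0 -> 1. State: Quinn=0, Eve=1, Mallory=1, Laura=0
Event 6 (Mallory -1): Mallory: 1 -> 0. State: Quinn=0, Eve=1, Mallory=0, Laura=0
Event 7 (Eve -1): Eve: 1 -> 0. State: Quinn=0, Eve=0, Mallory=0, Laura=0

Laura's final count: 0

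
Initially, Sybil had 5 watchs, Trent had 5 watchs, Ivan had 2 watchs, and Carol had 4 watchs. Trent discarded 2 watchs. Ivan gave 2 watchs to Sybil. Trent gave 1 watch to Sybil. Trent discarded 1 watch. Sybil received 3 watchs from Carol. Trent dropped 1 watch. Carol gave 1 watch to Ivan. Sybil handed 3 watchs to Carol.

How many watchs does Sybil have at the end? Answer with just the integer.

Answer: 8

Derivation:
Tracking counts step by step:
Start: Sybil=5, Trent=5, Ivan=2, Carol=4
Event 1 (Trent -2): Trent: 5 -> 3. State: Sybil=5, Trent=3, Ivan=2, Carol=4
Event 2 (Ivan -> Sybil, 2): Ivan: 2 -> 0, Sybil: 5 -> 7. State: Sybil=7, Trent=3, Ivan=0, Carol=4
Event 3 (Trent -> Sybil, 1): Trent: 3 -> 2, Sybil: 7 -> 8. State: Sybil=8, Trent=2, Ivan=0, Carol=4
Event 4 (Trent -1): Trent: 2 -> 1. State: Sybil=8, Trent=1, Ivan=0, Carol=4
Event 5 (Carol -> Sybil, 3): Carol: 4 -> 1, Sybil: 8 -> 11. State: Sybil=11, Trent=1, Ivan=0, Carol=1
Event 6 (Trent -1): Trent: 1 -> 0. State: Sybil=11, Trent=0, Ivan=0, Carol=1
Event 7 (Carol -> Ivan, 1): Carol: 1 -> 0, Ivan: 0 -> 1. State: Sybil=11, Trent=0, Ivan=1, Carol=0
Event 8 (Sybil -> Carol, 3): Sybil: 11 -> 8, Carol: 0 -> 3. State: Sybil=8, Trent=0, Ivan=1, Carol=3

Sybil's final count: 8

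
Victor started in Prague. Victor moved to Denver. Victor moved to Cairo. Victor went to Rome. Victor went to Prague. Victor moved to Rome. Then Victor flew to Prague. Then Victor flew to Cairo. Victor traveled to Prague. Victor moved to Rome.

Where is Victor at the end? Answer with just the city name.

Answer: Rome

Derivation:
Tracking Victor's location:
Start: Victor is in Prague.
After move 1: Prague -> Denver. Victor is in Denver.
After move 2: Denver -> Cairo. Victor is in Cairo.
After move 3: Cairo -> Rome. Victor is in Rome.
After move 4: Rome -> Prague. Victor is in Prague.
After move 5: Prague -> Rome. Victor is in Rome.
After move 6: Rome -> Prague. Victor is in Prague.
After move 7: Prague -> Cairo. Victor is in Cairo.
After move 8: Cairo -> Prague. Victor is in Prague.
After move 9: Prague -> Rome. Victor is in Rome.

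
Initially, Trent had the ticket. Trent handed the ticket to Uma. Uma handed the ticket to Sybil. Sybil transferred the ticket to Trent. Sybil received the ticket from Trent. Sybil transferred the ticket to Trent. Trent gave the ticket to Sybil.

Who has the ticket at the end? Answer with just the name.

Answer: Sybil

Derivation:
Tracking the ticket through each event:
Start: Trent has the ticket.
After event 1: Uma has the ticket.
After event 2: Sybil has the ticket.
After event 3: Trent has the ticket.
After event 4: Sybil has the ticket.
After event 5: Trent has the ticket.
After event 6: Sybil has the ticket.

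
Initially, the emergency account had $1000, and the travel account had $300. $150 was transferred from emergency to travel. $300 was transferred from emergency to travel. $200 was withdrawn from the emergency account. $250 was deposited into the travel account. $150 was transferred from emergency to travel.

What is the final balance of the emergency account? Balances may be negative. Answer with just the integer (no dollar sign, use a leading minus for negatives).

Answer: 200

Derivation:
Tracking account balances step by step:
Start: emergency=1000, travel=300
Event 1 (transfer 150 emergency -> travel): emergency: 1000 - 150 = 850, travel: 300 + 150 = 450. Balances: emergency=850, travel=450
Event 2 (transfer 300 emergency -> travel): emergency: 850 - 300 = 550, travel: 450 + 300 = 750. Balances: emergency=550, travel=750
Event 3 (withdraw 200 from emergency): emergency: 550 - 200 = 350. Balances: emergency=350, travel=750
Event 4 (deposit 250 to travel): travel: 750 + 250 = 1000. Balances: emergency=350, travel=1000
Event 5 (transfer 150 emergency -> travel): emergency: 350 - 150 = 200, travel: 1000 + 150 = 1150. Balances: emergency=200, travel=1150

Final balance of emergency: 200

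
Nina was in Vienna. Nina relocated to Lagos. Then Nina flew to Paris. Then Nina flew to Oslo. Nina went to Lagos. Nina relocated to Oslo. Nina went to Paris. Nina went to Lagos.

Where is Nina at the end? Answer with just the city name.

Tracking Nina's location:
Start: Nina is in Vienna.
After move 1: Vienna -> Lagos. Nina is in Lagos.
After move 2: Lagos -> Paris. Nina is in Paris.
After move 3: Paris -> Oslo. Nina is in Oslo.
After move 4: Oslo -> Lagos. Nina is in Lagos.
After move 5: Lagos -> Oslo. Nina is in Oslo.
After move 6: Oslo -> Paris. Nina is in Paris.
After move 7: Paris -> Lagos. Nina is in Lagos.

Answer: Lagos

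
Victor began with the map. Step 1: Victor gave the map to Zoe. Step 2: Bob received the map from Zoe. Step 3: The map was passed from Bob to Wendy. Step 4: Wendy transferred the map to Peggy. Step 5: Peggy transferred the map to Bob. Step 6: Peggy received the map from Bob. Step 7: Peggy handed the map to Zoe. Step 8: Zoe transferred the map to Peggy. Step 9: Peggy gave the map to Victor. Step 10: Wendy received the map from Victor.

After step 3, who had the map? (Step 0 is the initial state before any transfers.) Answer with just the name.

Answer: Wendy

Derivation:
Tracking the map holder through step 3:
After step 0 (start): Victor
After step 1: Zoe
After step 2: Bob
After step 3: Wendy

At step 3, the holder is Wendy.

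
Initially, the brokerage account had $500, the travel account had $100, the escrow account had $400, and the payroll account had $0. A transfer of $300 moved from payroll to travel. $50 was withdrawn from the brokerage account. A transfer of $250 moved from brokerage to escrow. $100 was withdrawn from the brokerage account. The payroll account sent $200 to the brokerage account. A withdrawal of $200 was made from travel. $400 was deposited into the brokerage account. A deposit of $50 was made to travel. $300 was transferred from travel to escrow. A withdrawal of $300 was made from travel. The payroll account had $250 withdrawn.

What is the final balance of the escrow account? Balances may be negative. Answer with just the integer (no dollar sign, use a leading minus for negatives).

Tracking account balances step by step:
Start: brokerage=500, travel=100, escrow=400, payroll=0
Event 1 (transfer 300 payroll -> travel): payroll: 0 - 300 = -300, travel: 100 + 300 = 400. Balances: brokerage=500, travel=400, escrow=400, payroll=-300
Event 2 (withdraw 50 from brokerage): brokerage: 500 - 50 = 450. Balances: brokerage=450, travel=400, escrow=400, payroll=-300
Event 3 (transfer 250 brokerage -> escrow): brokerage: 450 - 250 = 200, escrow: 400 + 250 = 650. Balances: brokerage=200, travel=400, escrow=650, payroll=-300
Event 4 (withdraw 100 from brokerage): brokerage: 200 - 100 = 100. Balances: brokerage=100, travel=400, escrow=650, payroll=-300
Event 5 (transfer 200 payroll -> brokerage): payroll: -300 - 200 = -500, brokerage: 100 + 200 = 300. Balances: brokerage=300, travel=400, escrow=650, payroll=-500
Event 6 (withdraw 200 from travel): travel: 400 - 200 = 200. Balances: brokerage=300, travel=200, escrow=650, payroll=-500
Event 7 (deposit 400 to brokerage): brokerage: 300 + 400 = 700. Balances: brokerage=700, travel=200, escrow=650, payroll=-500
Event 8 (deposit 50 to travel): travel: 200 + 50 = 250. Balances: brokerage=700, travel=250, escrow=650, payroll=-500
Event 9 (transfer 300 travel -> escrow): travel: 250 - 300 = -50, escrow: 650 + 300 = 950. Balances: brokerage=700, travel=-50, escrow=950, payroll=-500
Event 10 (withdraw 300 from travel): travel: -50 - 300 = -350. Balances: brokerage=700, travel=-350, escrow=950, payroll=-500
Event 11 (withdraw 250 from payroll): payroll: -500 - 250 = -750. Balances: brokerage=700, travel=-350, escrow=950, payroll=-750

Final balance of escrow: 950

Answer: 950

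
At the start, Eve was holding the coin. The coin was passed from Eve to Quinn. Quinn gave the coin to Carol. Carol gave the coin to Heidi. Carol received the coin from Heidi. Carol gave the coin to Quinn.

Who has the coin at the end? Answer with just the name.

Tracking the coin through each event:
Start: Eve has the coin.
After event 1: Quinn has the coin.
After event 2: Carol has the coin.
After event 3: Heidi has the coin.
After event 4: Carol has the coin.
After event 5: Quinn has the coin.

Answer: Quinn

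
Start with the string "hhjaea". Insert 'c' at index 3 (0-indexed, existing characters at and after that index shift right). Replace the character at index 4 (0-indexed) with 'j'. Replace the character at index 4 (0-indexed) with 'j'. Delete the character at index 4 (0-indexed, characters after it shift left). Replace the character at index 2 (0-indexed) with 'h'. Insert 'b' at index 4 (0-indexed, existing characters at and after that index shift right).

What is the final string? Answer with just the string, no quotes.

Applying each edit step by step:
Start: "hhjaea"
Op 1 (insert 'c' at idx 3): "hhjaea" -> "hhjcaea"
Op 2 (replace idx 4: 'a' -> 'j'): "hhjcaea" -> "hhjcjea"
Op 3 (replace idx 4: 'j' -> 'j'): "hhjcjea" -> "hhjcjea"
Op 4 (delete idx 4 = 'j'): "hhjcjea" -> "hhjcea"
Op 5 (replace idx 2: 'j' -> 'h'): "hhjcea" -> "hhhcea"
Op 6 (insert 'b' at idx 4): "hhhcea" -> "hhhcbea"

Answer: hhhcbea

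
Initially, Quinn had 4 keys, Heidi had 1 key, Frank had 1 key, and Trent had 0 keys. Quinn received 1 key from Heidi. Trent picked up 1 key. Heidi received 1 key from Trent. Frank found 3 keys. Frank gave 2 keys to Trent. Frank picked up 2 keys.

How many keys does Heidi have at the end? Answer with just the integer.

Tracking counts step by step:
Start: Quinn=4, Heidi=1, Frank=1, Trent=0
Event 1 (Heidi -> Quinn, 1): Heidi: 1 -> 0, Quinn: 4 -> 5. State: Quinn=5, Heidi=0, Frank=1, Trent=0
Event 2 (Trent +1): Trent: 0 -> 1. State: Quinn=5, Heidi=0, Frank=1, Trent=1
Event 3 (Trent -> Heidi, 1): Trent: 1 -> 0, Heidi: 0 -> 1. State: Quinn=5, Heidi=1, Frank=1, Trent=0
Event 4 (Frank +3): Frank: 1 -> 4. State: Quinn=5, Heidi=1, Frank=4, Trent=0
Event 5 (Frank -> Trent, 2): Frank: 4 -> 2, Trent: 0 -> 2. State: Quinn=5, Heidi=1, Frank=2, Trent=2
Event 6 (Frank +2): Frank: 2 -> 4. State: Quinn=5, Heidi=1, Frank=4, Trent=2

Heidi's final count: 1

Answer: 1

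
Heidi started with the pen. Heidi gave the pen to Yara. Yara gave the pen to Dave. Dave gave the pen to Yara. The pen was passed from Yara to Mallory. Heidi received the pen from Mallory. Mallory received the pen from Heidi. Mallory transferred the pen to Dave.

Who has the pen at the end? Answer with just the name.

Answer: Dave

Derivation:
Tracking the pen through each event:
Start: Heidi has the pen.
After event 1: Yara has the pen.
After event 2: Dave has the pen.
After event 3: Yara has the pen.
After event 4: Mallory has the pen.
After event 5: Heidi has the pen.
After event 6: Mallory has the pen.
After event 7: Dave has the pen.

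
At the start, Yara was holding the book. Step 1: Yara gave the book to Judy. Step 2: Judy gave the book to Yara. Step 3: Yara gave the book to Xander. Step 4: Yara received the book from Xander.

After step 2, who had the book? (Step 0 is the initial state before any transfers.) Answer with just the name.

Answer: Yara

Derivation:
Tracking the book holder through step 2:
After step 0 (start): Yara
After step 1: Judy
After step 2: Yara

At step 2, the holder is Yara.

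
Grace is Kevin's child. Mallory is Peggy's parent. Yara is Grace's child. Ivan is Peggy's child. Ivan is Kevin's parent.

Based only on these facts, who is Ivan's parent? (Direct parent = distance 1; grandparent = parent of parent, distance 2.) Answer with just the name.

Reconstructing the parent chain from the given facts:
  Mallory -> Peggy -> Ivan -> Kevin -> Grace -> Yara
(each arrow means 'parent of the next')
Positions in the chain (0 = top):
  position of Mallory: 0
  position of Peggy: 1
  position of Ivan: 2
  position of Kevin: 3
  position of Grace: 4
  position of Yara: 5

Ivan is at position 2; the parent is 1 step up the chain, i.e. position 1: Peggy.

Answer: Peggy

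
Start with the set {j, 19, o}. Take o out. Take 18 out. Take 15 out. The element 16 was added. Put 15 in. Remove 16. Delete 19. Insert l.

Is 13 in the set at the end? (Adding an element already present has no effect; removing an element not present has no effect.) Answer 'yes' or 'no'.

Tracking the set through each operation:
Start: {19, j, o}
Event 1 (remove o): removed. Set: {19, j}
Event 2 (remove 18): not present, no change. Set: {19, j}
Event 3 (remove 15): not present, no change. Set: {19, j}
Event 4 (add 16): added. Set: {16, 19, j}
Event 5 (add 15): added. Set: {15, 16, 19, j}
Event 6 (remove 16): removed. Set: {15, 19, j}
Event 7 (remove 19): removed. Set: {15, j}
Event 8 (add l): added. Set: {15, j, l}

Final set: {15, j, l} (size 3)
13 is NOT in the final set.

Answer: no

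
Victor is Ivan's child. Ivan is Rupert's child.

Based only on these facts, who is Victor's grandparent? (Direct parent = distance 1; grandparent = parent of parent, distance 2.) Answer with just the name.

Answer: Rupert

Derivation:
Reconstructing the parent chain from the given facts:
  Rupert -> Ivan -> Victor
(each arrow means 'parent of the next')
Positions in the chain (0 = top):
  position of Rupert: 0
  position of Ivan: 1
  position of Victor: 2

Victor is at position 2; the grandparent is 2 steps up the chain, i.e. position 0: Rupert.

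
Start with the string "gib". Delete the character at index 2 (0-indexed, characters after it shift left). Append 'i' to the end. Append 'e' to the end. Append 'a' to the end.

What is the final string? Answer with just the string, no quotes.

Answer: giiea

Derivation:
Applying each edit step by step:
Start: "gib"
Op 1 (delete idx 2 = 'b'): "gib" -> "gi"
Op 2 (append 'i'): "gi" -> "gii"
Op 3 (append 'e'): "gii" -> "giie"
Op 4 (append 'a'): "giie" -> "giiea"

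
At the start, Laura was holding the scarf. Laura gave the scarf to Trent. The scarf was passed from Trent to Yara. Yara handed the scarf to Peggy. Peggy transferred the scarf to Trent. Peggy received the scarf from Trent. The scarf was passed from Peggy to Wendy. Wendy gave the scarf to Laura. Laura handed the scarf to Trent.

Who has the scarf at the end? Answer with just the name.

Answer: Trent

Derivation:
Tracking the scarf through each event:
Start: Laura has the scarf.
After event 1: Trent has the scarf.
After event 2: Yara has the scarf.
After event 3: Peggy has the scarf.
After event 4: Trent has the scarf.
After event 5: Peggy has the scarf.
After event 6: Wendy has the scarf.
After event 7: Laura has the scarf.
After event 8: Trent has the scarf.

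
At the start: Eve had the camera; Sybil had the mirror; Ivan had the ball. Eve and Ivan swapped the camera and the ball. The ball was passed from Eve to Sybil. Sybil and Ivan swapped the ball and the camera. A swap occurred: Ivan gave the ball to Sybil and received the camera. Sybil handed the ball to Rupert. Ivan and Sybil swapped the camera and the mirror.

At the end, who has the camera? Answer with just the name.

Answer: Sybil

Derivation:
Tracking all object holders:
Start: camera:Eve, mirror:Sybil, ball:Ivan
Event 1 (swap camera<->ball: now camera:Ivan, ball:Eve). State: camera:Ivan, mirror:Sybil, ball:Eve
Event 2 (give ball: Eve -> Sybil). State: camera:Ivan, mirror:Sybil, ball:Sybil
Event 3 (swap ball<->camera: now ball:Ivan, camera:Sybil). State: camera:Sybil, mirror:Sybil, ball:Ivan
Event 4 (swap ball<->camera: now ball:Sybil, camera:Ivan). State: camera:Ivan, mirror:Sybil, ball:Sybil
Event 5 (give ball: Sybil -> Rupert). State: camera:Ivan, mirror:Sybil, ball:Rupert
Event 6 (swap camera<->mirror: now camera:Sybil, mirror:Ivan). State: camera:Sybil, mirror:Ivan, ball:Rupert

Final state: camera:Sybil, mirror:Ivan, ball:Rupert
The camera is held by Sybil.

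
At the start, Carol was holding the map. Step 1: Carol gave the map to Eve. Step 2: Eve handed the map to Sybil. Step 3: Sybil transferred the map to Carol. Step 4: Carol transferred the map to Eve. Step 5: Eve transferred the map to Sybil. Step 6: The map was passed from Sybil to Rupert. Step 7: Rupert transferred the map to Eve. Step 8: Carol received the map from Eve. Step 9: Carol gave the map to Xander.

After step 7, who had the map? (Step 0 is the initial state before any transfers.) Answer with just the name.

Tracking the map holder through step 7:
After step 0 (start): Carol
After step 1: Eve
After step 2: Sybil
After step 3: Carol
After step 4: Eve
After step 5: Sybil
After step 6: Rupert
After step 7: Eve

At step 7, the holder is Eve.

Answer: Eve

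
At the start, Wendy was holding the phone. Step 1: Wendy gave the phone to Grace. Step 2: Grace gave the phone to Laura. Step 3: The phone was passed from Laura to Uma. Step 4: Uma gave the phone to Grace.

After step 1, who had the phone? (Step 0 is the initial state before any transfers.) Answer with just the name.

Tracking the phone holder through step 1:
After step 0 (start): Wendy
After step 1: Grace

At step 1, the holder is Grace.

Answer: Grace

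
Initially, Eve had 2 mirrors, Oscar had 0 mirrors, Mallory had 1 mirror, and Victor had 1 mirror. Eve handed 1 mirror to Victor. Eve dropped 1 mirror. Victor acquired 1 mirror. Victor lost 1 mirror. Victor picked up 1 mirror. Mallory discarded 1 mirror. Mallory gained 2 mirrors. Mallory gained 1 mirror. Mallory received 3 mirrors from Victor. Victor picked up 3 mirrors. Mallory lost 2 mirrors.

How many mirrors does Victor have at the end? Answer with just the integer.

Tracking counts step by step:
Start: Eve=2, Oscar=0, Mallory=1, Victor=1
Event 1 (Eve -> Victor, 1): Eve: 2 -> 1, Victor: 1 -> 2. State: Eve=1, Oscar=0, Mallory=1, Victor=2
Event 2 (Eve -1): Eve: 1 -> 0. State: Eve=0, Oscar=0, Mallory=1, Victor=2
Event 3 (Victor +1): Victor: 2 -> 3. State: Eve=0, Oscar=0, Mallory=1, Victor=3
Event 4 (Victor -1): Victor: 3 -> 2. State: Eve=0, Oscar=0, Mallory=1, Victor=2
Event 5 (Victor +1): Victor: 2 -> 3. State: Eve=0, Oscar=0, Mallory=1, Victor=3
Event 6 (Mallory -1): Mallory: 1 -> 0. State: Eve=0, Oscar=0, Mallory=0, Victor=3
Event 7 (Mallory +2): Mallory: 0 -> 2. State: Eve=0, Oscar=0, Mallory=2, Victor=3
Event 8 (Mallory +1): Mallory: 2 -> 3. State: Eve=0, Oscar=0, Mallory=3, Victor=3
Event 9 (Victor -> Mallory, 3): Victor: 3 -> 0, Mallory: 3 -> 6. State: Eve=0, Oscar=0, Mallory=6, Victor=0
Event 10 (Victor +3): Victor: 0 -> 3. State: Eve=0, Oscar=0, Mallory=6, Victor=3
Event 11 (Mallory -2): Mallory: 6 -> 4. State: Eve=0, Oscar=0, Mallory=4, Victor=3

Victor's final count: 3

Answer: 3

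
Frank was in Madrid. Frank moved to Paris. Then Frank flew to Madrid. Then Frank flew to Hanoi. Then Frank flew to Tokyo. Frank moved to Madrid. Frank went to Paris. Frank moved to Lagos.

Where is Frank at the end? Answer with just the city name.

Answer: Lagos

Derivation:
Tracking Frank's location:
Start: Frank is in Madrid.
After move 1: Madrid -> Paris. Frank is in Paris.
After move 2: Paris -> Madrid. Frank is in Madrid.
After move 3: Madrid -> Hanoi. Frank is in Hanoi.
After move 4: Hanoi -> Tokyo. Frank is in Tokyo.
After move 5: Tokyo -> Madrid. Frank is in Madrid.
After move 6: Madrid -> Paris. Frank is in Paris.
After move 7: Paris -> Lagos. Frank is in Lagos.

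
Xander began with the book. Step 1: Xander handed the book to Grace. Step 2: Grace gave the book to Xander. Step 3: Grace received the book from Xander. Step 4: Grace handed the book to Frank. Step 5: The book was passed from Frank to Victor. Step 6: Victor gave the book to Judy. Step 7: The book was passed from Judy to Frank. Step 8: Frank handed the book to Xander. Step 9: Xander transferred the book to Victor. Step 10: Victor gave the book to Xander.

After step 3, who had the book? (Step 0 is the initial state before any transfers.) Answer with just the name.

Tracking the book holder through step 3:
After step 0 (start): Xander
After step 1: Grace
After step 2: Xander
After step 3: Grace

At step 3, the holder is Grace.

Answer: Grace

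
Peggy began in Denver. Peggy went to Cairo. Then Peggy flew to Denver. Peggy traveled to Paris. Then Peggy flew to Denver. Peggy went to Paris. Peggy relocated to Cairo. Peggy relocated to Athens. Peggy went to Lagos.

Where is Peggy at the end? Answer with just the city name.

Answer: Lagos

Derivation:
Tracking Peggy's location:
Start: Peggy is in Denver.
After move 1: Denver -> Cairo. Peggy is in Cairo.
After move 2: Cairo -> Denver. Peggy is in Denver.
After move 3: Denver -> Paris. Peggy is in Paris.
After move 4: Paris -> Denver. Peggy is in Denver.
After move 5: Denver -> Paris. Peggy is in Paris.
After move 6: Paris -> Cairo. Peggy is in Cairo.
After move 7: Cairo -> Athens. Peggy is in Athens.
After move 8: Athens -> Lagos. Peggy is in Lagos.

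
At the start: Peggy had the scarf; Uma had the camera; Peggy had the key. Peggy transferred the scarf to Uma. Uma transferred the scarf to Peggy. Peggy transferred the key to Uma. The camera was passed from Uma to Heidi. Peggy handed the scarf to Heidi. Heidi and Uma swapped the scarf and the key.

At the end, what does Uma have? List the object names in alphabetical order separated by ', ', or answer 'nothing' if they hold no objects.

Tracking all object holders:
Start: scarf:Peggy, camera:Uma, key:Peggy
Event 1 (give scarf: Peggy -> Uma). State: scarf:Uma, camera:Uma, key:Peggy
Event 2 (give scarf: Uma -> Peggy). State: scarf:Peggy, camera:Uma, key:Peggy
Event 3 (give key: Peggy -> Uma). State: scarf:Peggy, camera:Uma, key:Uma
Event 4 (give camera: Uma -> Heidi). State: scarf:Peggy, camera:Heidi, key:Uma
Event 5 (give scarf: Peggy -> Heidi). State: scarf:Heidi, camera:Heidi, key:Uma
Event 6 (swap scarf<->key: now scarf:Uma, key:Heidi). State: scarf:Uma, camera:Heidi, key:Heidi

Final state: scarf:Uma, camera:Heidi, key:Heidi
Uma holds: scarf.

Answer: scarf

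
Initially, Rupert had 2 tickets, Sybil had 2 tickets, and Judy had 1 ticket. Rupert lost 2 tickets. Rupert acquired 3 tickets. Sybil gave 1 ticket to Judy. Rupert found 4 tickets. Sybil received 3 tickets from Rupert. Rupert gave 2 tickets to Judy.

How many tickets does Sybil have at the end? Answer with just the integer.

Answer: 4

Derivation:
Tracking counts step by step:
Start: Rupert=2, Sybil=2, Judy=1
Event 1 (Rupert -2): Rupert: 2 -> 0. State: Rupert=0, Sybil=2, Judy=1
Event 2 (Rupert +3): Rupert: 0 -> 3. State: Rupert=3, Sybil=2, Judy=1
Event 3 (Sybil -> Judy, 1): Sybil: 2 -> 1, Judy: 1 -> 2. State: Rupert=3, Sybil=1, Judy=2
Event 4 (Rupert +4): Rupert: 3 -> 7. State: Rupert=7, Sybil=1, Judy=2
Event 5 (Rupert -> Sybil, 3): Rupert: 7 -> 4, Sybil: 1 -> 4. State: Rupert=4, Sybil=4, Judy=2
Event 6 (Rupert -> Judy, 2): Rupert: 4 -> 2, Judy: 2 -> 4. State: Rupert=2, Sybil=4, Judy=4

Sybil's final count: 4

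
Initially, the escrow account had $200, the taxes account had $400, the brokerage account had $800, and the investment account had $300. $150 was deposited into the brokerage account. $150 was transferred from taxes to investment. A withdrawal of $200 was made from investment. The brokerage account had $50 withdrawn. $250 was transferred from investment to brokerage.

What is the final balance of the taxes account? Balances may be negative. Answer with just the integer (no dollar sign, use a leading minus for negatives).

Answer: 250

Derivation:
Tracking account balances step by step:
Start: escrow=200, taxes=400, brokerage=800, investment=300
Event 1 (deposit 150 to brokerage): brokerage: 800 + 150 = 950. Balances: escrow=200, taxes=400, brokerage=950, investment=300
Event 2 (transfer 150 taxes -> investment): taxes: 400 - 150 = 250, investment: 300 + 150 = 450. Balances: escrow=200, taxes=250, brokerage=950, investment=450
Event 3 (withdraw 200 from investment): investment: 450 - 200 = 250. Balances: escrow=200, taxes=250, brokerage=950, investment=250
Event 4 (withdraw 50 from brokerage): brokerage: 950 - 50 = 900. Balances: escrow=200, taxes=250, brokerage=900, investment=250
Event 5 (transfer 250 investment -> brokerage): investment: 250 - 250 = 0, brokerage: 900 + 250 = 1150. Balances: escrow=200, taxes=250, brokerage=1150, investment=0

Final balance of taxes: 250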